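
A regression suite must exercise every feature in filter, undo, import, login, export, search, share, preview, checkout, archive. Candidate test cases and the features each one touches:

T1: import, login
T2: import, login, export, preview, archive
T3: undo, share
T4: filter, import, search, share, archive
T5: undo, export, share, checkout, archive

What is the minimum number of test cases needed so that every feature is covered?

T2, T4, T5 together cover {filter, undo, import, login, export, search, share, preview, checkout, archive} — every feature.
No 2 of the 5 test cases cover everything (all 10 pairs fall short), so 3 is minimum.

3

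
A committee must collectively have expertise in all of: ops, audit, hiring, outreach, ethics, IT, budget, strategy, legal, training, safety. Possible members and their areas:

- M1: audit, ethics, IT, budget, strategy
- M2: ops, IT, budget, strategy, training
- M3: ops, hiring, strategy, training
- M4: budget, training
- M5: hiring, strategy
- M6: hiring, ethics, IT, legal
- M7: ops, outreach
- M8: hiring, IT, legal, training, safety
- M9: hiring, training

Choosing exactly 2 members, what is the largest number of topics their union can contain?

Choosing M1, M8 covers {audit, hiring, ethics, IT, budget, strategy, legal, training, safety} — 9 topics.
No choice of 2 members does better; here ops, outreach are left uncovered.

9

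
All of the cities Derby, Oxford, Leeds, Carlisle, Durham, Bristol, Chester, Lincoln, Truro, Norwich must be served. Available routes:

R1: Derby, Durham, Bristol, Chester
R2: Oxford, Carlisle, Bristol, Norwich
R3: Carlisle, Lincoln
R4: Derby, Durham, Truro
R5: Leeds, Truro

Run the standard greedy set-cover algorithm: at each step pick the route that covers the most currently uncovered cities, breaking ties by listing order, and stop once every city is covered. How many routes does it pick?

4

Pick 1: R1 covers 4 new cities (Derby, Durham, Bristol, Chester).
Pick 2: R2 covers 3 new cities (Oxford, Carlisle, Norwich).
Pick 3: R5 covers 2 new cities (Leeds, Truro).
Pick 4: R3 covers 1 new cities (Lincoln).
Greedy uses 4 routes.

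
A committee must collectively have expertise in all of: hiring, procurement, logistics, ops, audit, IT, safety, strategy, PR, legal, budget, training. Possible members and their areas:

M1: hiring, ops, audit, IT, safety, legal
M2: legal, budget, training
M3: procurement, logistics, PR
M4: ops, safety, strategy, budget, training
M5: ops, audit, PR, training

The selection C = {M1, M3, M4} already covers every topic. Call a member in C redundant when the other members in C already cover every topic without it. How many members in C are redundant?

Drop M1: hiring, audit, IT, legal uncovered — not redundant.
Drop M3: procurement, logistics, PR uncovered — not redundant.
Drop M4: strategy, budget, training uncovered — not redundant.
None of the members in C is redundant.

0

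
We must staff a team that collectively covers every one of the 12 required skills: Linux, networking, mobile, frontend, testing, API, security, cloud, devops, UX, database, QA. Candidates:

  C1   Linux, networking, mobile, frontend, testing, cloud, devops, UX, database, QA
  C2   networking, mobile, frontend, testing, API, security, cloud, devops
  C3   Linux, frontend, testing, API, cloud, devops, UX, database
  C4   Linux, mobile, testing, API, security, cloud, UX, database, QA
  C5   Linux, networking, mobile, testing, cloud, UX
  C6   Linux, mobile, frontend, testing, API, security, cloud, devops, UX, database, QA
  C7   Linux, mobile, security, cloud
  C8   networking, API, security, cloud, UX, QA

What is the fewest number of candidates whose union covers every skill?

2

C1, C2 together cover {Linux, networking, mobile, frontend, testing, API, security, cloud, devops, UX, database, QA} — every skill.
No single candidate contains all 12 skills, so 2 is optimal.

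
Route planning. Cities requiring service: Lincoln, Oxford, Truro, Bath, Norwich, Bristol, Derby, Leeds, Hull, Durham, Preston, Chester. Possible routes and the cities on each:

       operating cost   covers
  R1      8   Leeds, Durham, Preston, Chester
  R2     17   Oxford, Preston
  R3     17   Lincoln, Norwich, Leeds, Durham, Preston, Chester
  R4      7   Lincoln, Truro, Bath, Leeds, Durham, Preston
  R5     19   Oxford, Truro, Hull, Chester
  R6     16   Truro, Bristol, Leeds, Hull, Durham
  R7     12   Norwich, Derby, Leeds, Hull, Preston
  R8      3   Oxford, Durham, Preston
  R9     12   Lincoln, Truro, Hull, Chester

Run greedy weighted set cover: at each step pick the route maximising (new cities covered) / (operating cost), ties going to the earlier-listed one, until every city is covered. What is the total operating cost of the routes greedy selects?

46

Pick 1: R8 adds 3 new (Oxford, Durham, Preston) at operating cost 3 (ratio 3/3).
Pick 2: R4 adds 4 new (Lincoln, Truro, Bath, Leeds) at operating cost 7 (ratio 4/7).
Pick 3: R7 adds 3 new (Norwich, Derby, Hull) at operating cost 12 (ratio 3/12).
Pick 4: R1 adds 1 new (Chester) at operating cost 8 (ratio 1/8).
Pick 5: R6 adds 1 new (Bristol) at operating cost 16 (ratio 1/16).
Greedy total operating cost: 3 + 7 + 12 + 8 + 16 = 46.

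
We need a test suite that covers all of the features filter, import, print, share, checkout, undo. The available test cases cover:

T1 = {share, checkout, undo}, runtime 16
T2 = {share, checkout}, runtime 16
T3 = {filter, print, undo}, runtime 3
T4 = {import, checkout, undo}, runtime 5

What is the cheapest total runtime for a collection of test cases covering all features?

T1, T3, T4 cover every feature at runtime 16 + 3 + 5 = 24.
Any cover uses at least 3 test cases; among all covering selections none totals below 24.

24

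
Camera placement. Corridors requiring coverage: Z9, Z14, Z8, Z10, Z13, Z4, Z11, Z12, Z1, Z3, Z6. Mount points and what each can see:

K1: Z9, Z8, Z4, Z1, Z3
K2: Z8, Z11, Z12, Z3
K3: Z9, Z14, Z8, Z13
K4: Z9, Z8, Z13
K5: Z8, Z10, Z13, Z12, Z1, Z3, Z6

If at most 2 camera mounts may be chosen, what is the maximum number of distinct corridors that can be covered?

Choosing K1, K5 covers {Z9, Z8, Z10, Z13, Z4, Z12, Z1, Z3, Z6} — 9 corridors.
No choice of 2 camera mounts does better; here Z14, Z11 are left uncovered.

9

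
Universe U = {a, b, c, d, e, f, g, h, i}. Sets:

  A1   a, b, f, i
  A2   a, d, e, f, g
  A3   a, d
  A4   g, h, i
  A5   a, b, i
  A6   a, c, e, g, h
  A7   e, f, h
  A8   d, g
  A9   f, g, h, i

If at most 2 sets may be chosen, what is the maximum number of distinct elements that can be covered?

Choosing A1, A6 covers {a, b, c, e, f, g, h, i} — 8 elements.
No choice of 2 sets does better; here d is left uncovered.

8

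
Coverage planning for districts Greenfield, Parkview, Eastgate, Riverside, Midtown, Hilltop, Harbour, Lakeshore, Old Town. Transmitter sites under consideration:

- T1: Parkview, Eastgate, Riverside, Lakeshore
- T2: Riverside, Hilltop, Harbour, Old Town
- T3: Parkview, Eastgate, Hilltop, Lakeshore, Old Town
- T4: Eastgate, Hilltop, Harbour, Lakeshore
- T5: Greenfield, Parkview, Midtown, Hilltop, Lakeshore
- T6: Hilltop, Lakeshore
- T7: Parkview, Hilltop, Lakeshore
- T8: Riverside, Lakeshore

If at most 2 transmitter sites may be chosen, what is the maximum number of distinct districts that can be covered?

8

Choosing T2, T5 covers {Greenfield, Parkview, Riverside, Midtown, Hilltop, Harbour, Lakeshore, Old Town} — 8 districts.
No choice of 2 transmitter sites does better; here Eastgate is left uncovered.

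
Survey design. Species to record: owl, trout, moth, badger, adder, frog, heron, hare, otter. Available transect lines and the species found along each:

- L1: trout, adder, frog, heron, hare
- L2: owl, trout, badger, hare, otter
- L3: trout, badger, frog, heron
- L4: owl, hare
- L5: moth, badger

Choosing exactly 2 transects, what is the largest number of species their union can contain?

8

Choosing L1, L2 covers {owl, trout, badger, adder, frog, heron, hare, otter} — 8 species.
No choice of 2 transects does better; here moth is left uncovered.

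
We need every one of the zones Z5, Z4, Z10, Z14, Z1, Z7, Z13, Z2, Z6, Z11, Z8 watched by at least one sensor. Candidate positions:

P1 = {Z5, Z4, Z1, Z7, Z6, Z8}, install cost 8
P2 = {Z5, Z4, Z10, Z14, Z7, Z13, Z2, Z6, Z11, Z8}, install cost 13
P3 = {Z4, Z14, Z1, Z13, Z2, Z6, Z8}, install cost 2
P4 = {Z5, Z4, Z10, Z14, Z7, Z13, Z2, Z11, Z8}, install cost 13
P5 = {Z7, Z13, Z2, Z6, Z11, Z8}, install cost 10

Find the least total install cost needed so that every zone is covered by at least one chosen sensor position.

15

P2, P3 cover every zone at install cost 13 + 2 = 15.
Any cover uses at least 2 sensor positions; among all covering selections none totals below 15.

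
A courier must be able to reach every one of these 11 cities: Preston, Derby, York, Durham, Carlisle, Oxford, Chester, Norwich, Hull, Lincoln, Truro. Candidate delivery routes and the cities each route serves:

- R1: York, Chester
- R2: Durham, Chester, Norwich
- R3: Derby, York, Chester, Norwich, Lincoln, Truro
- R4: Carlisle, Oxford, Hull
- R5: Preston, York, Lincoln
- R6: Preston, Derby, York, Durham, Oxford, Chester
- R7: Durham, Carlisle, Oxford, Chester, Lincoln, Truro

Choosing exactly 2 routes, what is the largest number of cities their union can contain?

Choosing R3, R4 covers {Derby, York, Carlisle, Oxford, Chester, Norwich, Hull, Lincoln, Truro} — 9 cities.
No choice of 2 routes does better; here Preston, Durham are left uncovered.

9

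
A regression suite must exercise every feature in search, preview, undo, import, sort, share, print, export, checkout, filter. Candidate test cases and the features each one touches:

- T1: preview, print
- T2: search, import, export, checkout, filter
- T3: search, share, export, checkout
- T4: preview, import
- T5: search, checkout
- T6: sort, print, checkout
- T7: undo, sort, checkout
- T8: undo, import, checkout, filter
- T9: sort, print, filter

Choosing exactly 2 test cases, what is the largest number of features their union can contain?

Choosing T1, T2 covers {search, preview, import, print, export, checkout, filter} — 7 features.
No choice of 2 test cases does better; here undo, sort, share are left uncovered.

7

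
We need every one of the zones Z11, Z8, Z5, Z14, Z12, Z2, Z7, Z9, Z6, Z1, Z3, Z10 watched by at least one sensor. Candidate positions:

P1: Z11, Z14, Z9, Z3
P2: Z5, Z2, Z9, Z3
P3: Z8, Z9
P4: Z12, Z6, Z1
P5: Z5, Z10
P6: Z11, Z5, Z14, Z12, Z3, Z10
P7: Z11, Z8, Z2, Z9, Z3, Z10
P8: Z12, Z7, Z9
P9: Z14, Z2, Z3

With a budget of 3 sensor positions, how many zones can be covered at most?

11

Choosing P4, P6, P7 covers {Z11, Z8, Z5, Z14, Z12, Z2, Z9, Z6, Z1, Z3, Z10} — 11 zones.
No choice of 3 sensor positions does better; here Z7 is left uncovered.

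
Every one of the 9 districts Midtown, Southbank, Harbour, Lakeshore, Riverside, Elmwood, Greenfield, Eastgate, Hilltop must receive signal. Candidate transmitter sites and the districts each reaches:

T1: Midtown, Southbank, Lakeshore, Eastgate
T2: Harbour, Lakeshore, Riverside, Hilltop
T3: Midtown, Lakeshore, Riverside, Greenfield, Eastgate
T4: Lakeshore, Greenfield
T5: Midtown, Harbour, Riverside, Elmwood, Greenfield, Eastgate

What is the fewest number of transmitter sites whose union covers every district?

3

T1, T2, T5 together cover {Midtown, Southbank, Harbour, Lakeshore, Riverside, Elmwood, Greenfield, Eastgate, Hilltop} — every district.
No 2 of the 5 transmitter sites cover everything (all 10 pairs fall short), so 3 is minimum.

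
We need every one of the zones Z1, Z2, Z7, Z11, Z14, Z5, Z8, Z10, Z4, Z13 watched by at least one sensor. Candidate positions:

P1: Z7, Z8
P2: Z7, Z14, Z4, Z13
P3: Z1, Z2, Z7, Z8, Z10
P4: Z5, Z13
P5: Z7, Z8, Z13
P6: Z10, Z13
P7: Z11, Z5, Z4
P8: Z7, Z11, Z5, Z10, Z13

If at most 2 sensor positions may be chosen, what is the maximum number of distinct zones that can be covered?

Choosing P2, P3 covers {Z1, Z2, Z7, Z14, Z8, Z10, Z4, Z13} — 8 zones.
No choice of 2 sensor positions does better; here Z11, Z5 are left uncovered.

8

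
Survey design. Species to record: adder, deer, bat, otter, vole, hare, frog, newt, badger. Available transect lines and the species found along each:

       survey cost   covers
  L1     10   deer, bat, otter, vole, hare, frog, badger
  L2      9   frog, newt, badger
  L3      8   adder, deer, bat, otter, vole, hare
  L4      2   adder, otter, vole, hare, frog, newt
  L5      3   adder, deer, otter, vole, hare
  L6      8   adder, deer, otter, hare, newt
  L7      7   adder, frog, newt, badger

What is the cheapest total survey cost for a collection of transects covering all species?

12

L1, L4 cover every species at survey cost 10 + 2 = 12.
Any cover uses at least 2 transects; among all covering selections none totals below 12.
Greedy by coverage-per-survey cost would pick L4, L5, L1 for 15 — worse than the optimum 12.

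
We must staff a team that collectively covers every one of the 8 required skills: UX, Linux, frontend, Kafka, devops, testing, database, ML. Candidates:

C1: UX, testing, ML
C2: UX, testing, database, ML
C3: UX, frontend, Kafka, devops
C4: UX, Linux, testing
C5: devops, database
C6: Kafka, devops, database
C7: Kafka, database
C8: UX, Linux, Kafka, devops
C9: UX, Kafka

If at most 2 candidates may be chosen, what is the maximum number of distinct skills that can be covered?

7

Choosing C2, C3 covers {UX, frontend, Kafka, devops, testing, database, ML} — 7 skills.
No choice of 2 candidates does better; here Linux is left uncovered.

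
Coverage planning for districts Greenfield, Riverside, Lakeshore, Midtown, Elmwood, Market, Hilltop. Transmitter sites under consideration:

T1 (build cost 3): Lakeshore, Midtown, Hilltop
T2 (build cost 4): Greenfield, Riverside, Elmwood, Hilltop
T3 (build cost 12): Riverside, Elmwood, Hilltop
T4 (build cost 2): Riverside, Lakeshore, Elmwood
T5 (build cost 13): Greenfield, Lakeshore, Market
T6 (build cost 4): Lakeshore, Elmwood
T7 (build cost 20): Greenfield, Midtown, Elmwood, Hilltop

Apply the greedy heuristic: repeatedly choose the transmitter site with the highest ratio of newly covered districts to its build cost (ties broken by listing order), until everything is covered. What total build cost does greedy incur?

Pick 1: T4 adds 3 new (Riverside, Lakeshore, Elmwood) at build cost 2 (ratio 3/2).
Pick 2: T1 adds 2 new (Midtown, Hilltop) at build cost 3 (ratio 2/3).
Pick 3: T2 adds 1 new (Greenfield) at build cost 4 (ratio 1/4).
Pick 4: T5 adds 1 new (Market) at build cost 13 (ratio 1/13).
Greedy total build cost: 2 + 3 + 4 + 13 = 22. (The true optimum is 18, so greedy overshoots here.)

22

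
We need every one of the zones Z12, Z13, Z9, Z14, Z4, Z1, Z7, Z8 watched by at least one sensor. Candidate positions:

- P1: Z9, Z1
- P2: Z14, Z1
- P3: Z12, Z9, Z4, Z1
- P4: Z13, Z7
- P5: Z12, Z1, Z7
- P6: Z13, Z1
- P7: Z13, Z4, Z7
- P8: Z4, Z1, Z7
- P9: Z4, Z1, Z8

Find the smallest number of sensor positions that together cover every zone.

4

P2, P3, P4, P9 together cover {Z12, Z13, Z9, Z14, Z4, Z1, Z7, Z8} — every zone.
No 3 of the 9 sensor positions cover everything (all 84 triples fall short), so 4 is minimum.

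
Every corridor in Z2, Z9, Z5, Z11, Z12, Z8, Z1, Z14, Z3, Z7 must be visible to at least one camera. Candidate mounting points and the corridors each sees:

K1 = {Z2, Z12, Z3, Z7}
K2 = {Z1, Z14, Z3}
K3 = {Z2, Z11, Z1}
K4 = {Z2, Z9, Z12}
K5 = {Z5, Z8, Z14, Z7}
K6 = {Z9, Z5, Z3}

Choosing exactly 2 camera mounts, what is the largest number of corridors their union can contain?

7

Choosing K1, K5 covers {Z2, Z5, Z12, Z8, Z14, Z3, Z7} — 7 corridors.
No choice of 2 camera mounts does better; here Z9, Z11, Z1 are left uncovered.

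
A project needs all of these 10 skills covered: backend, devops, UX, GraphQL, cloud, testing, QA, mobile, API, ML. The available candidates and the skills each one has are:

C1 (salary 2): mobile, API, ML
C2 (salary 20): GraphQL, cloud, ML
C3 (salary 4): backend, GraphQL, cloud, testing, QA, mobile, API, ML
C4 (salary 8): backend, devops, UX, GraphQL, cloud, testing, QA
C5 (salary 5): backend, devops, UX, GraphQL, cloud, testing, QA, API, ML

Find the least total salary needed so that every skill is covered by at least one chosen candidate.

7

C1, C5 cover every skill at salary 2 + 5 = 7.
Any cover uses at least 2 candidates; among all covering selections none totals below 7.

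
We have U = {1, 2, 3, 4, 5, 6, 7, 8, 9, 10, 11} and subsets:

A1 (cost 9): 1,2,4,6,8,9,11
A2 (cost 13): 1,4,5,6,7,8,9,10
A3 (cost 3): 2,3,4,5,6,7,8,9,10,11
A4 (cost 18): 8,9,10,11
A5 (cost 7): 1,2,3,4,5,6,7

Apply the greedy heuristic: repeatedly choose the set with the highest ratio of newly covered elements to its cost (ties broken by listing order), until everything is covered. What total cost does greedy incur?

Pick 1: A3 adds 10 new (2, 3, 4, 5, 6, 7, 8, 9, 10, 11) at cost 3 (ratio 10/3).
Pick 2: A5 adds 1 new (1) at cost 7 (ratio 1/7).
Greedy total cost: 3 + 7 = 10.

10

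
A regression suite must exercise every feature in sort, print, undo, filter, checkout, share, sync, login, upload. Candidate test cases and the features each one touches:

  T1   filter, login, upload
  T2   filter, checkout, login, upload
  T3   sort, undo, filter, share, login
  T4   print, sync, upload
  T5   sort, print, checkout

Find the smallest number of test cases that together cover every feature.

3

T2, T3, T4 together cover {sort, print, undo, filter, checkout, share, sync, login, upload} — every feature.
No 2 of the 5 test cases cover everything (all 10 pairs fall short), so 3 is minimum.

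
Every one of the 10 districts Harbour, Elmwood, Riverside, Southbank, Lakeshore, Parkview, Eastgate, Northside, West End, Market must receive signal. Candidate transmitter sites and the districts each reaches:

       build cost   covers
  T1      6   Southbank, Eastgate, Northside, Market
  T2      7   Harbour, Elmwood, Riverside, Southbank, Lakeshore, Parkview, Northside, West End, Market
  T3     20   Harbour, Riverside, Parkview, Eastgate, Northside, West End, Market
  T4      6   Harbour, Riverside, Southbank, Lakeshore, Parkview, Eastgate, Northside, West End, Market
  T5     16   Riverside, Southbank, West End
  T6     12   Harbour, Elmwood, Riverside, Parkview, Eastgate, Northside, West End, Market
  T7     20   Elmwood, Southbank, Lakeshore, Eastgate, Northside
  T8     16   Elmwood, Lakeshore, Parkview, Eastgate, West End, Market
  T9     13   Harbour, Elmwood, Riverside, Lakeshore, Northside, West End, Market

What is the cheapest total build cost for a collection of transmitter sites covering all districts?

T1, T2 cover every district at build cost 6 + 7 = 13.
Any cover uses at least 2 transmitter sites; among all covering selections none totals below 13.

13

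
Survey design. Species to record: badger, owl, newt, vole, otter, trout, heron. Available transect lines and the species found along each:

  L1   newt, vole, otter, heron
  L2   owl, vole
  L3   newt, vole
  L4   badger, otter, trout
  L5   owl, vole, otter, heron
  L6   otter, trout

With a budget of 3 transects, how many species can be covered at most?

Choosing L1, L2, L4 covers {badger, owl, newt, vole, otter, trout, heron} — 7 species.
That is all 7 species.

7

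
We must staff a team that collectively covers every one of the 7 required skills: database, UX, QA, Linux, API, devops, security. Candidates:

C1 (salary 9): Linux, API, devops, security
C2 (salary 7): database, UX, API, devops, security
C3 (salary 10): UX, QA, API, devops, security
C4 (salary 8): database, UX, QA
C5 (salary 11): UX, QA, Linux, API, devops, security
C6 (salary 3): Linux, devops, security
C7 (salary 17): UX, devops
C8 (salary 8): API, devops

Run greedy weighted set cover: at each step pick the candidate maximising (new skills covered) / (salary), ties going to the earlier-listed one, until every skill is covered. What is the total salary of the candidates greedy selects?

Pick 1: C6 adds 3 new (Linux, devops, security) at salary 3 (ratio 3/3).
Pick 2: C2 adds 3 new (database, UX, API) at salary 7 (ratio 3/7).
Pick 3: C4 adds 1 new (QA) at salary 8 (ratio 1/8).
Greedy total salary: 3 + 7 + 8 = 18. (The true optimum is 17, so greedy overshoots here.)

18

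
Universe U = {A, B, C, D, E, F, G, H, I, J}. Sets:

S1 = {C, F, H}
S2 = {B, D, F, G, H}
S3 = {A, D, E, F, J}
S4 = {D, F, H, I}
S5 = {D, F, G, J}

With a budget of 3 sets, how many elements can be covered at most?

9

Choosing S1, S2, S3 covers {A, B, C, D, E, F, G, H, J} — 9 elements.
No choice of 3 sets does better; here I is left uncovered.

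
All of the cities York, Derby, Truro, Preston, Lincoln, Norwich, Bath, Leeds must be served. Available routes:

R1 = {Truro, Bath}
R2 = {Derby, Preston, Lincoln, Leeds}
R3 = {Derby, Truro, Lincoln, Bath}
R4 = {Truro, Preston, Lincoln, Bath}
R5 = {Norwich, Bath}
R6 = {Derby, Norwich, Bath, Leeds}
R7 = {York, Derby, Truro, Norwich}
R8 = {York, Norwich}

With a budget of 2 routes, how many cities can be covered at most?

7

Choosing R2, R7 covers {York, Derby, Truro, Preston, Lincoln, Norwich, Leeds} — 7 cities.
No choice of 2 routes does better; here Bath is left uncovered.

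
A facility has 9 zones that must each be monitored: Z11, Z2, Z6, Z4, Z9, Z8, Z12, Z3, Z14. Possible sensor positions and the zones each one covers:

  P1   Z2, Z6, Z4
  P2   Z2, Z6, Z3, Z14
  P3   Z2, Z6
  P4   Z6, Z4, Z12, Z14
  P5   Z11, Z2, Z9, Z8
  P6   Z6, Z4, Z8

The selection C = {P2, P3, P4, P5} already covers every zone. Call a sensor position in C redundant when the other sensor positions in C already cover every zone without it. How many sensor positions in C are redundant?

1

Drop P2: Z3 uncovered — not redundant.
Drop P3: the rest still cover every zone — redundant.
Drop P4: Z4, Z12 uncovered — not redundant.
Drop P5: Z11, Z9, Z8 uncovered — not redundant.
1 redundant: P3.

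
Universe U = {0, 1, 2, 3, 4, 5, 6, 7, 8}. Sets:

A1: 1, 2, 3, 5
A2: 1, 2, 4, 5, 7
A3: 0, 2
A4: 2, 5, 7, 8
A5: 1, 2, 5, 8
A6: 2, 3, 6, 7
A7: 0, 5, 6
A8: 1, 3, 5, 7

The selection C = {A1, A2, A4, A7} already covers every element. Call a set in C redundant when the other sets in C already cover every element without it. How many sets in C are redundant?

Drop A1: 3 uncovered — not redundant.
Drop A2: 4 uncovered — not redundant.
Drop A4: 8 uncovered — not redundant.
Drop A7: 0, 6 uncovered — not redundant.
None of the sets in C is redundant.

0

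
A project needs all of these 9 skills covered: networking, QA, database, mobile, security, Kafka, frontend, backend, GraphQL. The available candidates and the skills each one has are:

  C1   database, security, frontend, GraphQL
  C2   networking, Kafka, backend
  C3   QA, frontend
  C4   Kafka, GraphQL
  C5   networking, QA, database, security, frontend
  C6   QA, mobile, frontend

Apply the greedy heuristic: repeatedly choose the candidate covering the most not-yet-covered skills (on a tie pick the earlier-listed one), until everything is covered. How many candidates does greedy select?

Pick 1: C5 covers 5 new skills (networking, QA, database, security, frontend).
Pick 2: C2 covers 2 new skills (Kafka, backend).
Pick 3: C1 covers 1 new skills (GraphQL).
Pick 4: C6 covers 1 new skills (mobile).
Greedy uses 4 candidates. (The true minimum is 3.)

4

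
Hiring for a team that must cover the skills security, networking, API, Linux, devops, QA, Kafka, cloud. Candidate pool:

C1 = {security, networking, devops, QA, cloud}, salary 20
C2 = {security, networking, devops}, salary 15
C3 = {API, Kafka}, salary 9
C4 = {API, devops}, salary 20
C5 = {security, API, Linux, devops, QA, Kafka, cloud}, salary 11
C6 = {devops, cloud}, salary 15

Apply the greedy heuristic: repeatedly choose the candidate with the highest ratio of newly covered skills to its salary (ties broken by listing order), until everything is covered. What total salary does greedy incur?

Pick 1: C5 adds 7 new (security, API, Linux, devops, QA, Kafka, cloud) at salary 11 (ratio 7/11).
Pick 2: C2 adds 1 new (networking) at salary 15 (ratio 1/15).
Greedy total salary: 11 + 15 = 26.

26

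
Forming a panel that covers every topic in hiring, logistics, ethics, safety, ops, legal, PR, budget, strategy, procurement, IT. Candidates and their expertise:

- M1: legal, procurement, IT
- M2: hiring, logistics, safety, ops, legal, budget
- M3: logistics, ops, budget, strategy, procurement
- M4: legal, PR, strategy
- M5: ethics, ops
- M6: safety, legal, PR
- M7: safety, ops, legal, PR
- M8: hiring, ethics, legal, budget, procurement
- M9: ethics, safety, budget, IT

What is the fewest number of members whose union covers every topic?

M1, M2, M4, M5 together cover {hiring, logistics, ethics, safety, ops, legal, PR, budget, strategy, procurement, IT} — every topic.
No 3 of the 9 members cover everything (all 84 triples fall short), so 4 is minimum.

4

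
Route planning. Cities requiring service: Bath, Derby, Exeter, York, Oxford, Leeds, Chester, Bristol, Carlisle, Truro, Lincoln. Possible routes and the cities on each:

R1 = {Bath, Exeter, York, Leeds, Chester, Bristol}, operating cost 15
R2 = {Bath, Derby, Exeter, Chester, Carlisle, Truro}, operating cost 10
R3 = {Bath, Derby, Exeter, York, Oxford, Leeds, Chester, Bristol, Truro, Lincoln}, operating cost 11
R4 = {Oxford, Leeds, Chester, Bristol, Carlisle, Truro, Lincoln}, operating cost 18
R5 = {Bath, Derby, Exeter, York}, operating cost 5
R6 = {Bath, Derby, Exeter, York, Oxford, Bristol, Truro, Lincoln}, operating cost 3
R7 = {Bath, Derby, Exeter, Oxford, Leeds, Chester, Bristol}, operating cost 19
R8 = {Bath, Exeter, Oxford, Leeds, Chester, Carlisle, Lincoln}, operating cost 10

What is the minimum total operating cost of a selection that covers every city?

13

R6, R8 cover every city at operating cost 3 + 10 = 13.
Any cover uses at least 2 routes; among all covering selections none totals below 13.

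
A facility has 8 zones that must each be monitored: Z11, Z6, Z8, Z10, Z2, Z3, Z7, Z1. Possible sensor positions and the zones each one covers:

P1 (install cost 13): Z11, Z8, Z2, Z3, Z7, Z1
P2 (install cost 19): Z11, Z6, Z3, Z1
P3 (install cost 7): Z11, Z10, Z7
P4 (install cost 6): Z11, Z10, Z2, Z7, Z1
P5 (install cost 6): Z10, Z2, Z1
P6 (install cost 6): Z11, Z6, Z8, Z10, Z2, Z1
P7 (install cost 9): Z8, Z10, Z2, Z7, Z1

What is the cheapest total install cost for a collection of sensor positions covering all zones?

19

P1, P6 cover every zone at install cost 13 + 6 = 19.
Any cover uses at least 2 sensor positions; among all covering selections none totals below 19.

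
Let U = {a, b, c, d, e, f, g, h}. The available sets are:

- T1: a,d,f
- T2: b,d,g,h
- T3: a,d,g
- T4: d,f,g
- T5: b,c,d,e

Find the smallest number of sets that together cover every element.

T1, T2, T5 together cover {a, b, c, d, e, f, g, h} — every element.
No 2 of the 5 sets cover everything (all 10 pairs fall short), so 3 is minimum.

3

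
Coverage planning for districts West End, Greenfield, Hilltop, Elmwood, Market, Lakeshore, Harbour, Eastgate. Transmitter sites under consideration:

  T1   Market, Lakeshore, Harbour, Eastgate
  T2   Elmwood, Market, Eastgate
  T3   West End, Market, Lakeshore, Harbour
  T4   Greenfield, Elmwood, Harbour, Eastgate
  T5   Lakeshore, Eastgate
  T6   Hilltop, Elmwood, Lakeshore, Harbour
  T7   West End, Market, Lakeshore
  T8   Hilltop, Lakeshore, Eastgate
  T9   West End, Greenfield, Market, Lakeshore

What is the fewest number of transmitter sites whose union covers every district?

3

T1, T6, T9 together cover {West End, Greenfield, Hilltop, Elmwood, Market, Lakeshore, Harbour, Eastgate} — every district.
No 2 of the 9 transmitter sites cover everything (all 36 pairs fall short), so 3 is minimum.
Greedy (largest uncovered first) would take T1, T4, T3, T6 — 4 transmitter sites — but 3 suffice.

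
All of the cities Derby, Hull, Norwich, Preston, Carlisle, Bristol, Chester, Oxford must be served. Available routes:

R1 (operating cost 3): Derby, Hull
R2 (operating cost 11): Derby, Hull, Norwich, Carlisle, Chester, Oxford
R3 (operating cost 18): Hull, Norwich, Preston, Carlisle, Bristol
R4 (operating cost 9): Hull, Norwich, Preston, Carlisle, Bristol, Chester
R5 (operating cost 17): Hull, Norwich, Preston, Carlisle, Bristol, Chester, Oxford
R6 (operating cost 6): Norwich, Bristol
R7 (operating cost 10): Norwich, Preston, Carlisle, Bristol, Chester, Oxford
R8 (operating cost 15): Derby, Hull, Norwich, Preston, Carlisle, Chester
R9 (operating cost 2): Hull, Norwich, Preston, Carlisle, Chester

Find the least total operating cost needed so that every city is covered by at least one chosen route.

R1, R7 cover every city at operating cost 3 + 10 = 13.
Any cover uses at least 2 routes; among all covering selections none totals below 13.

13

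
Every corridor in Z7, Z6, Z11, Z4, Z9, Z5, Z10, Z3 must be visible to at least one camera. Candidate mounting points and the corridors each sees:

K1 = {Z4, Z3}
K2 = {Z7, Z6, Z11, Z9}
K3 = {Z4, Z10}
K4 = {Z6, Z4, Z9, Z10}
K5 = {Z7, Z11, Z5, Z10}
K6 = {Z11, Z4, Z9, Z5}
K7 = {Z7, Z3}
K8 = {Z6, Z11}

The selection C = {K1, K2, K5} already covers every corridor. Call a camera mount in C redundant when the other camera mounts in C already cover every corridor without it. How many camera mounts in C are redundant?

Drop K1: Z4, Z3 uncovered — not redundant.
Drop K2: Z6, Z9 uncovered — not redundant.
Drop K5: Z5, Z10 uncovered — not redundant.
None of the camera mounts in C is redundant.

0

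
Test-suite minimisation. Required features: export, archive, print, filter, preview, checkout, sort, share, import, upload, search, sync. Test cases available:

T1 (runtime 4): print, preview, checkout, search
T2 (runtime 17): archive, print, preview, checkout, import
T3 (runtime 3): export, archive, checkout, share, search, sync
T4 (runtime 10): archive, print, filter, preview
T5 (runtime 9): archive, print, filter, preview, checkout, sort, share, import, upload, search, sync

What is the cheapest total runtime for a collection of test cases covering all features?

T3, T5 cover every feature at runtime 3 + 9 = 12.
Any cover uses at least 2 test cases; among all covering selections none totals below 12.

12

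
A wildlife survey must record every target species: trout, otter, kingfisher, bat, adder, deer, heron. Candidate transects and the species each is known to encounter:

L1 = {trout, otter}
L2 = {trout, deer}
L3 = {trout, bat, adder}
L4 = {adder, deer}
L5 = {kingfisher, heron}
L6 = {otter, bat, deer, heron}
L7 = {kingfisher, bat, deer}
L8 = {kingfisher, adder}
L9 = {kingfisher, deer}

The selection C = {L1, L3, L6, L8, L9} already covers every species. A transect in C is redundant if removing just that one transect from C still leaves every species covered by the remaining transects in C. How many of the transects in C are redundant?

4

Drop L1: the rest still cover every species — redundant.
Drop L3: the rest still cover every species — redundant.
Drop L6: heron uncovered — not redundant.
Drop L8: the rest still cover every species — redundant.
Drop L9: the rest still cover every species — redundant.
4 redundant: L1, L3, L8, L9.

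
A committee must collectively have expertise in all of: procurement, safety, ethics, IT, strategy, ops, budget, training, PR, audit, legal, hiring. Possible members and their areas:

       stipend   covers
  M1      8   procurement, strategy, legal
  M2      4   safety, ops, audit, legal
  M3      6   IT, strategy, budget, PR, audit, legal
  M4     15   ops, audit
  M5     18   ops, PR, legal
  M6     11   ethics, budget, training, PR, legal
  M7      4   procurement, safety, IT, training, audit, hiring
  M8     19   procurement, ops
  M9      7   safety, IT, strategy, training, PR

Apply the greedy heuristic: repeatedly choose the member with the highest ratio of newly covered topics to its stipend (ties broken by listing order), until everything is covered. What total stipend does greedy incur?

Pick 1: M7 adds 6 new (procurement, safety, IT, training, audit, hiring) at stipend 4 (ratio 6/4).
Pick 2: M3 adds 4 new (strategy, budget, PR, legal) at stipend 6 (ratio 4/6).
Pick 3: M2 adds 1 new (ops) at stipend 4 (ratio 1/4).
Pick 4: M6 adds 1 new (ethics) at stipend 11 (ratio 1/11).
Greedy total stipend: 4 + 6 + 4 + 11 = 25.

25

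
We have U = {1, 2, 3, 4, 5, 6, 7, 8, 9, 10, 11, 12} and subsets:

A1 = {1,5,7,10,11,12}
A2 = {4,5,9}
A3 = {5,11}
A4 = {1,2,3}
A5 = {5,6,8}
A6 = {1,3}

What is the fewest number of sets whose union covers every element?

A1, A2, A4, A5 together cover {1, 2, 3, 4, 5, 6, 7, 8, 9, 10, 11, 12} — every element.
No 3 of the 6 sets cover everything (all 20 triples fall short), so 4 is minimum.

4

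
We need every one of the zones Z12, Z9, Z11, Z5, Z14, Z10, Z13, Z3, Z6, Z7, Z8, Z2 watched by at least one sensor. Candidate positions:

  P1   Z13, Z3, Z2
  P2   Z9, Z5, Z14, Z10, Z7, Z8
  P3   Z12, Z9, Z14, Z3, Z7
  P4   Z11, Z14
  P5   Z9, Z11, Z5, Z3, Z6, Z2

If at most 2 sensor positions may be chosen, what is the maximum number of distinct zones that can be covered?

10

Choosing P2, P5 covers {Z9, Z11, Z5, Z14, Z10, Z3, Z6, Z7, Z8, Z2} — 10 zones.
No choice of 2 sensor positions does better; here Z12, Z13 are left uncovered.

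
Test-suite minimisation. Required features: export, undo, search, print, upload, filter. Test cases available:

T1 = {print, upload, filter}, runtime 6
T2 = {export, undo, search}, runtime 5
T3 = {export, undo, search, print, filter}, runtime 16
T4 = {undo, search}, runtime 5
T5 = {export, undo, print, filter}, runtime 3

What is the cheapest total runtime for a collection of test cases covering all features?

11

T1, T2 cover every feature at runtime 6 + 5 = 11.
Any cover uses at least 2 test cases; among all covering selections none totals below 11.
Greedy by coverage-per-runtime would pick T5, T2, T1 for 14 — worse than the optimum 11.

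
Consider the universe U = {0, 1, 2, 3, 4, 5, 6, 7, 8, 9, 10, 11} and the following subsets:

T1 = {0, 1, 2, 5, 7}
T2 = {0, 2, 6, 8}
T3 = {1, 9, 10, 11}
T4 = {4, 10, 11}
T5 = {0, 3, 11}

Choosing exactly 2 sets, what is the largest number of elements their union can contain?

Choosing T1, T3 covers {0, 1, 2, 5, 7, 9, 10, 11} — 8 elements.
No choice of 2 sets does better; here 3, 4, 6, 8 are left uncovered.

8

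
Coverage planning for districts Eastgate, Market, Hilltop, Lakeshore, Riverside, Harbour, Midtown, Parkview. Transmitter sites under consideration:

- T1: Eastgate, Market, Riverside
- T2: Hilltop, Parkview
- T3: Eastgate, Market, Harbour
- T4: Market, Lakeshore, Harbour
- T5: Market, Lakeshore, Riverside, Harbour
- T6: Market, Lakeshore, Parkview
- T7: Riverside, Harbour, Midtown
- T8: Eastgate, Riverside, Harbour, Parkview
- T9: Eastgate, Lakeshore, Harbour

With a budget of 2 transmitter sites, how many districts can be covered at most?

6

Choosing T2, T5 covers {Market, Hilltop, Lakeshore, Riverside, Harbour, Parkview} — 6 districts.
No choice of 2 transmitter sites does better; here Eastgate, Midtown are left uncovered.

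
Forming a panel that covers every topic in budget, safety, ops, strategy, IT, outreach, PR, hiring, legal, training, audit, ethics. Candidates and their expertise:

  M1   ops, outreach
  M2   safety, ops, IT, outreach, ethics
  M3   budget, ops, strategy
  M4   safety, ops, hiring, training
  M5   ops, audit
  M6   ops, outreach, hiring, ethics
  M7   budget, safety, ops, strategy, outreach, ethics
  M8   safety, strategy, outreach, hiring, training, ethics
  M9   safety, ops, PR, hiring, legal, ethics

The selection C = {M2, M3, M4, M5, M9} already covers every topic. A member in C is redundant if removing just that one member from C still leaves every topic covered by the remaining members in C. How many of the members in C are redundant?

Drop M2: IT, outreach uncovered — not redundant.
Drop M3: budget, strategy uncovered — not redundant.
Drop M4: training uncovered — not redundant.
Drop M5: audit uncovered — not redundant.
Drop M9: PR, legal uncovered — not redundant.
None of the members in C is redundant.

0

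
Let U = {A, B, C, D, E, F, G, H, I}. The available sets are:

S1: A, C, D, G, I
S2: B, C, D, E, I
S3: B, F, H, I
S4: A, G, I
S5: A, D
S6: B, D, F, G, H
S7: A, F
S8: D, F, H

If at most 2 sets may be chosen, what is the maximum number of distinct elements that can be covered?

8

Choosing S1, S3 covers {A, B, C, D, F, G, H, I} — 8 elements.
No choice of 2 sets does better; here E is left uncovered.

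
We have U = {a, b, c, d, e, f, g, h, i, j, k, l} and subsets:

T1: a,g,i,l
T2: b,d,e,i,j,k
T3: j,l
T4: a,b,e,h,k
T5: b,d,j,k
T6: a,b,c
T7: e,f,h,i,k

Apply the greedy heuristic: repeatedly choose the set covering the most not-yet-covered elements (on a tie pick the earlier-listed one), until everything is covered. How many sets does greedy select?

Pick 1: T2 covers 6 new elements (b, d, e, i, j, k).
Pick 2: T1 covers 3 new elements (a, g, l).
Pick 3: T7 covers 2 new elements (f, h).
Pick 4: T6 covers 1 new elements (c).
Greedy uses 4 sets.

4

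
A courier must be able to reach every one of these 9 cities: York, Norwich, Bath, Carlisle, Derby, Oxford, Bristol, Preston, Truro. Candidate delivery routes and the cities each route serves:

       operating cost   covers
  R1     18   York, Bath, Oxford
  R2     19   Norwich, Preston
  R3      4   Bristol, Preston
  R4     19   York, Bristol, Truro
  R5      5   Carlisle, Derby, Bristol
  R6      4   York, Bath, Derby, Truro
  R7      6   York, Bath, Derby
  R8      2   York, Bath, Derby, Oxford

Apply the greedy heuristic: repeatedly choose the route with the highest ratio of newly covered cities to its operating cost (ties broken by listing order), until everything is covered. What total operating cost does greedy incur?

Pick 1: R8 adds 4 new (York, Bath, Derby, Oxford) at operating cost 2 (ratio 4/2).
Pick 2: R3 adds 2 new (Bristol, Preston) at operating cost 4 (ratio 2/4).
Pick 3: R6 adds 1 new (Truro) at operating cost 4 (ratio 1/4).
Pick 4: R5 adds 1 new (Carlisle) at operating cost 5 (ratio 1/5).
Pick 5: R2 adds 1 new (Norwich) at operating cost 19 (ratio 1/19).
Greedy total operating cost: 2 + 4 + 4 + 5 + 19 = 34. (The true optimum is 30, so greedy overshoots here.)

34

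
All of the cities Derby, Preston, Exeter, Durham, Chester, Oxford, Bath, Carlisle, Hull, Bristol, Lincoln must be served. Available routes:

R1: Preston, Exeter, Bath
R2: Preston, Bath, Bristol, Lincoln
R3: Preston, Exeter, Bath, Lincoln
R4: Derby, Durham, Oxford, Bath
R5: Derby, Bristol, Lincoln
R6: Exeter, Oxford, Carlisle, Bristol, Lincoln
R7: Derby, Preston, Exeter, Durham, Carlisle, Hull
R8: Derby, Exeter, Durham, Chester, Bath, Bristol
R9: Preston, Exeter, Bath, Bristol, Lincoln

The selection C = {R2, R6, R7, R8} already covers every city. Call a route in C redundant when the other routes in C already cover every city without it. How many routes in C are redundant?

1

Drop R2: the rest still cover every city — redundant.
Drop R6: Oxford uncovered — not redundant.
Drop R7: Hull uncovered — not redundant.
Drop R8: Chester uncovered — not redundant.
1 redundant: R2.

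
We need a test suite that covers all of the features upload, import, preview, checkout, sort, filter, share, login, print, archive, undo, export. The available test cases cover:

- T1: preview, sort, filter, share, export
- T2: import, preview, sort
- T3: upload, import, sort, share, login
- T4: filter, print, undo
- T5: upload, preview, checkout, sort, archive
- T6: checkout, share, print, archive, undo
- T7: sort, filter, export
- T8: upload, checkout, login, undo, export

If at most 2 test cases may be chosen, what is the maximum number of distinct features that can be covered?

Choosing T1, T6 covers {preview, checkout, sort, filter, share, print, archive, undo, export} — 9 features.
No choice of 2 test cases does better; here upload, import, login are left uncovered.

9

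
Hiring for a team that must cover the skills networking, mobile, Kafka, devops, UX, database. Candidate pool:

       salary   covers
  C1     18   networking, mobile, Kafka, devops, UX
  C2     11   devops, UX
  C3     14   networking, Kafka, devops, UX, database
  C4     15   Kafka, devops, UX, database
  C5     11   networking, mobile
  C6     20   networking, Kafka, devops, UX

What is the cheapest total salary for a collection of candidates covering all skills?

25

C3, C5 cover every skill at salary 14 + 11 = 25.
Any cover uses at least 2 candidates; among all covering selections none totals below 25.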